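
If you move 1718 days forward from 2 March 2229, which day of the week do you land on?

Thursday

First find the weekday of Mar 2, 2229. Doomsday rule: the anchor day for the 2200s is Friday. For year 29: 29÷12 = 2 r 5, and 5÷4 = 1, so 2+5+1 = 8.
Friday + 8 ≡ Saturday — that's 2229's doomsday.
In March the doomsday date is Mar 14.
Mar 2 is 12 days before Mar 14; 12 mod 7 = 5, so Saturday − 5 = Monday.
1718 mod 7 = 3, so 1718 days after a Monday is Monday + 3 = Thursday.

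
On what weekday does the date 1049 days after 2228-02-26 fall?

Monday

Feb 26, 2228 is a Tuesday.
1049 mod 7 = 6, so 1049 days after a Tuesday is Tuesday + 6 = Monday.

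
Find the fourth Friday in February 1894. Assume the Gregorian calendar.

February 23, 1894

February 1, 1894 is a Thursday.
The first Friday is therefore February 2 (1 days later).
The fourth Friday is 2 + 3×7 = February 23.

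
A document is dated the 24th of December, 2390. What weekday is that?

Monday

Doomsday rule: the anchor day for the 2300s is Wednesday. For year 90: 90÷12 = 7 r 6, and 6÷4 = 1, so 7+6+1 = 14.
Wednesday + 14 ≡ Wednesday — that's 2390's doomsday.
In December the doomsday date is Dec 12.
Dec 24 is 12 days after Dec 12; 12 mod 7 = 5, so Wednesday + 5 = Monday.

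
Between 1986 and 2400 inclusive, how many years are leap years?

101

Multiples of 4 in [1986,2400]: 104.
Of those, multiples of 100: 5 (not leap unless ÷400).
Multiples of 400: 2.
Leap years = 104 − 5 + 2 = 101.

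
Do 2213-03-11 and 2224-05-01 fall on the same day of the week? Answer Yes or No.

From Mar 11, 2213 to May 1, 2224 is 4069 days.
4069 mod 7 = 2, so they are different weekdays.
(Mar 11, 2213 is a Thursday; May 1, 2224 is a Saturday.)

No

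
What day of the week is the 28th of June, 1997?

Saturday

Doomsday rule: the anchor day for the 1900s is Wednesday. For year 97: 97÷12 = 8 r 1, and 1÷4 = 0, so 8+1+0 = 9.
Wednesday + 9 ≡ Friday — that's 1997's doomsday.
In June the doomsday date is Jun 6.
Jun 28 is 22 days after Jun 6; 22 mod 7 = 1, so Friday + 1 = Saturday.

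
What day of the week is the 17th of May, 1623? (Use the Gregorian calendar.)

Wednesday

Doomsday rule: the anchor day for the 1600s is Tuesday. For year 23: 23÷12 = 1 r 11, and 11÷4 = 2, so 1+11+2 = 14.
Tuesday + 14 ≡ Tuesday — that's 1623's doomsday.
In May the doomsday date is May 9.
May 17 is 8 days after May 9; 8 mod 7 = 1, so Tuesday + 1 = Wednesday.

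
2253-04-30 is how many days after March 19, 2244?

Mar 19, 2244 → Mar 19, 2245: 365 days.
Mar 19, 2245 → Mar 19, 2246: 365 days.
Mar 19, 2246 → Mar 19, 2247: 365 days.
Mar 19, 2247 → Mar 19, 2248: 366 days (Feb 29, 2248 is in that span).
Mar 19, 2248 → Mar 19, 2249: 365 days.
Mar 19, 2249 → Mar 19, 2250: 365 days.
Mar 19, 2250 → Mar 19, 2251: 365 days.
Mar 19, 2251 → Mar 19, 2252: 366 days (Feb 29, 2252 is in that span).
Mar 19, 2252 → Mar 19, 2253: 365 days.
Mar 19, 2253 → Apr 19, 2253: 31 days (March has 31).
Apr 19, 2253 → Apr 30, 2253: 11 days.
Total: 3329 days.

3329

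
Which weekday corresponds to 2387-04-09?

Doomsday rule: the anchor day for the 2300s is Wednesday. For year 87: 87÷12 = 7 r 3, and 3÷4 = 0, so 7+3+0 = 10.
Wednesday + 10 ≡ Saturday — that's 2387's doomsday.
In April the doomsday date is Apr 4.
Apr 9 is 5 days after Apr 4; 5 mod 7 = 5, so Saturday + 5 = Thursday.

Thursday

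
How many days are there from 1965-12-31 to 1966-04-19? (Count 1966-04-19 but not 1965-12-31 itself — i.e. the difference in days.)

109

Dec 31, 1965 → Jan 31, 1966: 31 days (December has 31).
Jan 31, 1966 → Feb 28, 1966: 28 days (January has 31).
Feb 28, 1966 → Mar 28, 1966: 28 days (February has 28).
Mar 28, 1966 → Apr 19, 1966: 22 days.
Total: 109 days.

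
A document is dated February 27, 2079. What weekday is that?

Monday

Doomsday rule: the anchor day for the 2000s is Tuesday. For year 79: 79÷12 = 6 r 7, and 7÷4 = 1, so 6+7+1 = 14.
Tuesday + 14 ≡ Tuesday — that's 2079's doomsday.
In February the doomsday date is Feb 28 (2079 is not a leap year).
Feb 27 is 1 day before Feb 28; 1 mod 7 = 1, so Tuesday − 1 = Monday.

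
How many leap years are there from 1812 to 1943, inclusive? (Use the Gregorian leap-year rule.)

Multiples of 4 in [1812,1943]: 33.
Of those, multiples of 100: 1 (not leap unless ÷400).
Multiples of 400: 0.
Leap years = 33 − 1 + 0 = 32.

32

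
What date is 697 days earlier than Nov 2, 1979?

−365 (one year) → Nov 2, 1978 (332 left).
−2 → Oct 31, 1978 (end of Oct, 31 days; 330 left).
−31 → Sep 30, 1978 (end of Sep, 30 days; 299 left).
−30 → Aug 31, 1978 (end of Aug, 31 days; 269 left).
−31 → Jul 31, 1978 (end of Jul, 31 days; 238 left).
−31 → Jun 30, 1978 (end of Jun, 30 days; 207 left).
−30 → May 31, 1978 (end of May, 31 days; 177 left).
−31 → Apr 30, 1978 (end of Apr, 30 days; 146 left).
−30 → Mar 31, 1978 (end of Mar, 31 days; 116 left).
−31 → Feb 28, 1978 (end of Feb, 28 days; 85 left).
−28 → Jan 31, 1978 (end of Jan, 31 days; 57 left).
−31 → Dec 31, 1977 (end of Dec, 31 days; 26 left).
−26 → Dec 5, 1977.

December 5, 1977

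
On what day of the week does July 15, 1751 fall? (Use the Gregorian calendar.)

Doomsday rule: the anchor day for the 1700s is Sunday. For year 51: 51÷12 = 4 r 3, and 3÷4 = 0, so 4+3+0 = 7.
Sunday + 7 ≡ Sunday — that's 1751's doomsday.
In July the doomsday date is Jul 11.
Jul 15 is 4 days after Jul 11; 4 mod 7 = 4, so Sunday + 4 = Thursday.

Thursday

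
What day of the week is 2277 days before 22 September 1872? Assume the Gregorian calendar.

Sep 22, 1872 is a Sunday.
2277 mod 7 = 2, so 2277 days before a Sunday is Sunday − 2 = Friday.

Friday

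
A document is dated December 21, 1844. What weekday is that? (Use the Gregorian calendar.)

Saturday

January 1, 1844 is a Monday.
Jan 1, 1844 → Feb 1, 1844: 31 days (January has 31).
Feb 1, 1844 → Mar 1, 1844: 29 days (February has 29).
Mar 1, 1844 → Apr 1, 1844: 31 days (March has 31).
Apr 1, 1844 → May 1, 1844: 30 days (April has 30).
May 1, 1844 → Jun 1, 1844: 31 days (May has 31).
Jun 1, 1844 → Jul 1, 1844: 30 days (June has 30).
Jul 1, 1844 → Aug 1, 1844: 31 days (July has 31).
Aug 1, 1844 → Sep 1, 1844: 31 days (August has 31).
Sep 1, 1844 → Oct 1, 1844: 30 days (September has 30).
Oct 1, 1844 → Nov 1, 1844: 31 days (October has 31).
Nov 1, 1844 → Dec 1, 1844: 30 days (November has 30).
Dec 1, 1844 → Dec 21, 1844: 20 days.
Total: 355 days.
355 mod 7 = 5, so Monday + 5 = Saturday.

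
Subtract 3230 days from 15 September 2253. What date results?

November 11, 2244

−365 (one year) → Sep 15, 2252 (2865 left).
−366 (one year; includes Feb 29, 2252) → Sep 15, 2251 (2499 left).
−365 (one year) → Sep 15, 2250 (2134 left).
−365 (one year) → Sep 15, 2249 (1769 left).
−365 (one year) → Sep 15, 2248 (1404 left).
−366 (one year; includes Feb 29, 2248) → Sep 15, 2247 (1038 left).
−365 (one year) → Sep 15, 2246 (673 left).
−365 (one year) → Sep 15, 2245 (308 left).
−15 → Aug 31, 2245 (end of Aug, 31 days; 293 left).
−31 → Jul 31, 2245 (end of Jul, 31 days; 262 left).
−31 → Jun 30, 2245 (end of Jun, 30 days; 231 left).
−30 → May 31, 2245 (end of May, 31 days; 201 left).
−31 → Apr 30, 2245 (end of Apr, 30 days; 170 left).
−30 → Mar 31, 2245 (end of Mar, 31 days; 140 left).
−31 → Feb 28, 2245 (end of Feb, 28 days; 109 left).
−28 → Jan 31, 2245 (end of Jan, 31 days; 81 left).
−31 → Dec 31, 2244 (end of Dec, 31 days; 50 left).
−31 → Nov 30, 2244 (end of Nov, 30 days; 19 left).
−19 → Nov 11, 2244.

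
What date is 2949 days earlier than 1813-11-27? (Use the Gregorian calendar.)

−365 (one year) → Nov 27, 1812 (2584 left).
−366 (one year; includes Feb 29, 1812) → Nov 27, 1811 (2218 left).
−365 (one year) → Nov 27, 1810 (1853 left).
−365 (one year) → Nov 27, 1809 (1488 left).
−365 (one year) → Nov 27, 1808 (1123 left).
−366 (one year; includes Feb 29, 1808) → Nov 27, 1807 (757 left).
−365 (one year) → Nov 27, 1806 (392 left).
−27 → Oct 31, 1806 (end of Oct, 31 days; 365 left).
−31 → Sep 30, 1806 (end of Sep, 30 days; 334 left).
−30 → Aug 31, 1806 (end of Aug, 31 days; 304 left).
−31 → Jul 31, 1806 (end of Jul, 31 days; 273 left).
−31 → Jun 30, 1806 (end of Jun, 30 days; 242 left).
−30 → May 31, 1806 (end of May, 31 days; 212 left).
−31 → Apr 30, 1806 (end of Apr, 30 days; 181 left).
−30 → Mar 31, 1806 (end of Mar, 31 days; 151 left).
−31 → Feb 28, 1806 (end of Feb, 28 days; 120 left).
−28 → Jan 31, 1806 (end of Jan, 31 days; 92 left).
−31 → Dec 31, 1805 (end of Dec, 31 days; 61 left).
−31 → Nov 30, 1805 (end of Nov, 30 days; 30 left).
−30 → Oct 31, 1805 (end of Oct, 31 days; 0 left).

October 31, 1805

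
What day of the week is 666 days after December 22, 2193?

Monday

Dec 22, 2193 is a Sunday.
666 mod 7 = 1, so 666 days after a Sunday is Sunday + 1 = Monday.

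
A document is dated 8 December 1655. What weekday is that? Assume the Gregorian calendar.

Doomsday rule: the anchor day for the 1600s is Tuesday. For year 55: 55÷12 = 4 r 7, and 7÷4 = 1, so 4+7+1 = 12.
Tuesday + 12 ≡ Sunday — that's 1655's doomsday.
In December the doomsday date is Dec 12.
Dec 8 is 4 days before Dec 12; 4 mod 7 = 4, so Sunday − 4 = Wednesday.

Wednesday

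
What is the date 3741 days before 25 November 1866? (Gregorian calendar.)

August 28, 1856

−365 (one year) → Nov 25, 1865 (3376 left).
−365 (one year) → Nov 25, 1864 (3011 left).
−366 (one year; includes Feb 29, 1864) → Nov 25, 1863 (2645 left).
−365 (one year) → Nov 25, 1862 (2280 left).
−365 (one year) → Nov 25, 1861 (1915 left).
−365 (one year) → Nov 25, 1860 (1550 left).
−366 (one year; includes Feb 29, 1860) → Nov 25, 1859 (1184 left).
−365 (one year) → Nov 25, 1858 (819 left).
−365 (one year) → Nov 25, 1857 (454 left).
−365 (one year) → Nov 25, 1856 (89 left).
−25 → Oct 31, 1856 (end of Oct, 31 days; 64 left).
−31 → Sep 30, 1856 (end of Sep, 30 days; 33 left).
−30 → Aug 31, 1856 (end of Aug, 31 days; 3 left).
−3 → Aug 28, 1856.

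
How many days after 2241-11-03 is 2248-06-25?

Nov 3, 2241 → Nov 3, 2242: 365 days.
Nov 3, 2242 → Nov 3, 2243: 365 days.
Nov 3, 2243 → Nov 3, 2244: 366 days (Feb 29, 2244 is in that span).
Nov 3, 2244 → Nov 3, 2245: 365 days.
Nov 3, 2245 → Nov 3, 2246: 365 days.
Nov 3, 2246 → Nov 3, 2247: 365 days.
Nov 3, 2247 → Dec 3, 2247: 30 days (November has 30).
Dec 3, 2247 → Jan 3, 2248: 31 days (December has 31).
Jan 3, 2248 → Feb 3, 2248: 31 days (January has 31).
Feb 3, 2248 → Mar 3, 2248: 29 days (February has 29).
Mar 3, 2248 → Apr 3, 2248: 31 days (March has 31).
Apr 3, 2248 → May 3, 2248: 30 days (April has 30).
May 3, 2248 → Jun 3, 2248: 31 days (May has 31).
Jun 3, 2248 → Jun 25, 2248: 22 days.
Total: 2426 days.

2426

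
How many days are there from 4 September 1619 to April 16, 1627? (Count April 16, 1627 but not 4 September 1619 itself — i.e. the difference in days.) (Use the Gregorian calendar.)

Sep 4, 1619 → Sep 4, 1620: 366 days (Feb 29, 1620 is in that span).
Sep 4, 1620 → Sep 4, 1621: 365 days.
Sep 4, 1621 → Sep 4, 1622: 365 days.
Sep 4, 1622 → Sep 4, 1623: 365 days.
Sep 4, 1623 → Sep 4, 1624: 366 days (Feb 29, 1624 is in that span).
Sep 4, 1624 → Sep 4, 1625: 365 days.
Sep 4, 1625 → Sep 4, 1626: 365 days.
Sep 4, 1626 → Oct 4, 1626: 30 days (September has 30).
Oct 4, 1626 → Nov 4, 1626: 31 days (October has 31).
Nov 4, 1626 → Dec 4, 1626: 30 days (November has 30).
Dec 4, 1626 → Jan 4, 1627: 31 days (December has 31).
Jan 4, 1627 → Feb 4, 1627: 31 days (January has 31).
Feb 4, 1627 → Mar 4, 1627: 28 days (February has 28).
Mar 4, 1627 → Apr 4, 1627: 31 days (March has 31).
Apr 4, 1627 → Apr 16, 1627: 12 days.
Total: 2781 days.

2781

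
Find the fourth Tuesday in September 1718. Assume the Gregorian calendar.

September 27, 1718

September 1, 1718 is a Thursday.
The first Tuesday is therefore September 6 (5 days later).
The fourth Tuesday is 6 + 3×7 = September 27.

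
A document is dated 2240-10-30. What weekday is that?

Doomsday rule: the anchor day for the 2200s is Friday. For year 40: 40÷12 = 3 r 4, and 4÷4 = 1, so 3+4+1 = 8.
Friday + 8 ≡ Saturday — that's 2240's doomsday.
In October the doomsday date is Oct 10.
Oct 30 is 20 days after Oct 10; 20 mod 7 = 6, so Saturday + 6 = Friday.

Friday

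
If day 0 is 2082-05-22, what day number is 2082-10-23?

May 22, 2082 → Jun 22, 2082: 31 days (May has 31).
Jun 22, 2082 → Jul 22, 2082: 30 days (June has 30).
Jul 22, 2082 → Aug 22, 2082: 31 days (July has 31).
Aug 22, 2082 → Sep 22, 2082: 31 days (August has 31).
Sep 22, 2082 → Oct 22, 2082: 30 days (September has 30).
Oct 22, 2082 → Oct 23, 2082: 1 days.
Total: 154 days.

154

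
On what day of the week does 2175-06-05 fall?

Monday

Doomsday rule: the anchor day for the 2100s is Sunday. For year 75: 75÷12 = 6 r 3, and 3÷4 = 0, so 6+3+0 = 9.
Sunday + 9 ≡ Tuesday — that's 2175's doomsday.
In June the doomsday date is Jun 6.
Jun 5 is 1 day before Jun 6; 1 mod 7 = 1, so Tuesday − 1 = Monday.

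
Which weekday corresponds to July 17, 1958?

Thursday

Doomsday rule: the anchor day for the 1900s is Wednesday. For year 58: 58÷12 = 4 r 10, and 10÷4 = 2, so 4+10+2 = 16.
Wednesday + 16 ≡ Friday — that's 1958's doomsday.
In July the doomsday date is Jul 11.
Jul 17 is 6 days after Jul 11; 6 mod 7 = 6, so Friday + 6 = Thursday.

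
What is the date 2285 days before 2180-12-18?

−366 (one year; includes Feb 29, 2180) → Dec 18, 2179 (1919 left).
−365 (one year) → Dec 18, 2178 (1554 left).
−365 (one year) → Dec 18, 2177 (1189 left).
−365 (one year) → Dec 18, 2176 (824 left).
−366 (one year; includes Feb 29, 2176) → Dec 18, 2175 (458 left).
−365 (one year) → Dec 18, 2174 (93 left).
−18 → Nov 30, 2174 (end of Nov, 30 days; 75 left).
−30 → Oct 31, 2174 (end of Oct, 31 days; 45 left).
−31 → Sep 30, 2174 (end of Sep, 30 days; 14 left).
−14 → Sep 16, 2174.

September 16, 2174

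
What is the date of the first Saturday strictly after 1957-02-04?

February 9, 1957

Feb 4, 1957 is a Monday.
From Monday to the next Saturday is 5 days.
Feb 4, 1957 + 5 = Feb 9, 1957.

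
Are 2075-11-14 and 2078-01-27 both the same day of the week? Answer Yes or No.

Yes

From Nov 14, 2075 to Jan 27, 2078 is 805 days.
805 mod 7 = 0, so they are the same weekday.
(Nov 14, 2075 is a Thursday; Jan 27, 2078 is a Thursday.)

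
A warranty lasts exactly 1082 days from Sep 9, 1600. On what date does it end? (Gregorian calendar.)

+365 (one year) → Sep 9, 1601 (717 left).
+365 (one year) → Sep 9, 1602 (352 left).
Sep has 30 days: +22 → Oct 1, 1602 (330 left).
Oct has 31 days: +31 → Nov 1, 1602 (299 left).
Nov has 30 days: +30 → Dec 1, 1602 (269 left).
Dec has 31 days: +31 → Jan 1, 1603 (238 left).
Jan has 31 days: +31 → Feb 1, 1603 (207 left).
Feb has 28 days: +28 → Mar 1, 1603 (179 left).
Mar has 31 days: +31 → Apr 1, 1603 (148 left).
Apr has 30 days: +30 → May 1, 1603 (118 left).
May has 31 days: +31 → Jun 1, 1603 (87 left).
Jun has 30 days: +30 → Jul 1, 1603 (57 left).
Jul has 31 days: +31 → Aug 1, 1603 (26 left).
+26 → Aug 27, 1603.

August 27, 1603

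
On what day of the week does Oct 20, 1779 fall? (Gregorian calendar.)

Wednesday

Doomsday rule: the anchor day for the 1700s is Sunday. For year 79: 79÷12 = 6 r 7, and 7÷4 = 1, so 6+7+1 = 14.
Sunday + 14 ≡ Sunday — that's 1779's doomsday.
In October the doomsday date is Oct 10.
Oct 20 is 10 days after Oct 10; 10 mod 7 = 3, so Sunday + 3 = Wednesday.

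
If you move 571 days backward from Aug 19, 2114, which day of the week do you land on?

Aug 19, 2114 is a Sunday.
571 mod 7 = 4, so 571 days before a Sunday is Sunday − 4 = Wednesday.

Wednesday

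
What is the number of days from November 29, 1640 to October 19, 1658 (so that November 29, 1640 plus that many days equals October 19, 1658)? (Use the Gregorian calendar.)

6533

Nov 29, 1640 → Nov 29, 1641: 365 days.
Nov 29, 1641 → Nov 29, 1642: 365 days.
Nov 29, 1642 → Nov 29, 1643: 365 days.
Nov 29, 1643 → Nov 29, 1644: 366 days (Feb 29, 1644 is in that span).
Nov 29, 1644 → Nov 29, 1645: 365 days.
Nov 29, 1645 → Nov 29, 1646: 365 days.
Nov 29, 1646 → Nov 29, 1647: 365 days.
Nov 29, 1647 → Nov 29, 1648: 366 days (Feb 29, 1648 is in that span).
Nov 29, 1648 → Nov 29, 1649: 365 days.
Nov 29, 1649 → Nov 29, 1650: 365 days.
Nov 29, 1650 → Nov 29, 1651: 365 days.
Nov 29, 1651 → Nov 29, 1652: 366 days (Feb 29, 1652 is in that span).
Nov 29, 1652 → Nov 29, 1653: 365 days.
Nov 29, 1653 → Nov 29, 1654: 365 days.
Nov 29, 1654 → Nov 29, 1655: 365 days.
Nov 29, 1655 → Nov 29, 1656: 366 days (Feb 29, 1656 is in that span).
Nov 29, 1656 → Nov 29, 1657: 365 days.
Nov 29, 1657 → Dec 29, 1657: 30 days (November has 30).
Dec 29, 1657 → Jan 29, 1658: 31 days (December has 31).
Jan 29, 1658 → Feb 28, 1658: 30 days (January has 31).
Feb 28, 1658 → Mar 28, 1658: 28 days (February has 28).
Mar 28, 1658 → Apr 28, 1658: 31 days (March has 31).
Apr 28, 1658 → May 28, 1658: 30 days (April has 30).
May 28, 1658 → Jun 28, 1658: 31 days (May has 31).
Jun 28, 1658 → Jul 28, 1658: 30 days (June has 30).
Jul 28, 1658 → Aug 28, 1658: 31 days (July has 31).
Aug 28, 1658 → Sep 28, 1658: 31 days (August has 31).
Sep 28, 1658 → Oct 19, 1658: 21 days.
Total: 6533 days.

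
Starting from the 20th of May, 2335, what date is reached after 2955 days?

+366 (one year; includes Feb 29, 2336) → May 20, 2336 (2589 left).
+365 (one year) → May 20, 2337 (2224 left).
+365 (one year) → May 20, 2338 (1859 left).
+365 (one year) → May 20, 2339 (1494 left).
+366 (one year; includes Feb 29, 2340) → May 20, 2340 (1128 left).
+365 (one year) → May 20, 2341 (763 left).
+365 (one year) → May 20, 2342 (398 left).
May has 31 days: +12 → Jun 1, 2342 (386 left).
Jun has 30 days: +30 → Jul 1, 2342 (356 left).
Jul has 31 days: +31 → Aug 1, 2342 (325 left).
Aug has 31 days: +31 → Sep 1, 2342 (294 left).
Sep has 30 days: +30 → Oct 1, 2342 (264 left).
Oct has 31 days: +31 → Nov 1, 2342 (233 left).
Nov has 30 days: +30 → Dec 1, 2342 (203 left).
Dec has 31 days: +31 → Jan 1, 2343 (172 left).
Jan has 31 days: +31 → Feb 1, 2343 (141 left).
Feb has 28 days: +28 → Mar 1, 2343 (113 left).
Mar has 31 days: +31 → Apr 1, 2343 (82 left).
Apr has 30 days: +30 → May 1, 2343 (52 left).
May has 31 days: +31 → Jun 1, 2343 (21 left).
+21 → Jun 22, 2343.

June 22, 2343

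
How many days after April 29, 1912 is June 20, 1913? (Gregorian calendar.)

417

Apr 29, 1912 → Apr 29, 1913: 365 days.
Apr 29, 1913 → May 29, 1913: 30 days (April has 30).
May 29, 1913 → Jun 20, 1913: 22 days.
Total: 417 days.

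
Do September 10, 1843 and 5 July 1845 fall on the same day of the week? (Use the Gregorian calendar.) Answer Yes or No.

No

From Sep 10, 1843 to Jul 5, 1845 is 664 days.
664 mod 7 = 6, so they are different weekdays.
(Sep 10, 1843 is a Sunday; Jul 5, 1845 is a Saturday.)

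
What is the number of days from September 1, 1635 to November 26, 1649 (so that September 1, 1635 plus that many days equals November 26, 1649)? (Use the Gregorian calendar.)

Sep 1, 1635 → Sep 1, 1636: 366 days (Feb 29, 1636 is in that span).
Sep 1, 1636 → Sep 1, 1637: 365 days.
Sep 1, 1637 → Sep 1, 1638: 365 days.
Sep 1, 1638 → Sep 1, 1639: 365 days.
Sep 1, 1639 → Sep 1, 1640: 366 days (Feb 29, 1640 is in that span).
Sep 1, 1640 → Sep 1, 1641: 365 days.
Sep 1, 1641 → Sep 1, 1642: 365 days.
Sep 1, 1642 → Sep 1, 1643: 365 days.
Sep 1, 1643 → Sep 1, 1644: 366 days (Feb 29, 1644 is in that span).
Sep 1, 1644 → Sep 1, 1645: 365 days.
Sep 1, 1645 → Sep 1, 1646: 365 days.
Sep 1, 1646 → Sep 1, 1647: 365 days.
Sep 1, 1647 → Sep 1, 1648: 366 days (Feb 29, 1648 is in that span).
Sep 1, 1648 → Sep 1, 1649: 365 days.
Sep 1, 1649 → Oct 1, 1649: 30 days (September has 30).
Oct 1, 1649 → Nov 1, 1649: 31 days (October has 31).
Nov 1, 1649 → Nov 26, 1649: 25 days.
Total: 5200 days.

5200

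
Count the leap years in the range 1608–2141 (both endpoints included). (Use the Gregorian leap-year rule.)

130

Multiples of 4 in [1608,2141]: 134.
Of those, multiples of 100: 5 (not leap unless ÷400).
Multiples of 400: 1.
Leap years = 134 − 5 + 1 = 130.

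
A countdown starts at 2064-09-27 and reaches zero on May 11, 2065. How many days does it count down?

226

Sep 27, 2064 → Oct 27, 2064: 30 days (September has 30).
Oct 27, 2064 → Nov 27, 2064: 31 days (October has 31).
Nov 27, 2064 → Dec 27, 2064: 30 days (November has 30).
Dec 27, 2064 → Jan 27, 2065: 31 days (December has 31).
Jan 27, 2065 → Feb 27, 2065: 31 days (January has 31).
Feb 27, 2065 → Mar 27, 2065: 28 days (February has 28).
Mar 27, 2065 → Apr 27, 2065: 31 days (March has 31).
Apr 27, 2065 → May 11, 2065: 14 days.
Total: 226 days.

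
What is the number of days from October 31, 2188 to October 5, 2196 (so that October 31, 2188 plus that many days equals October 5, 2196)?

Oct 31, 2188 → Oct 31, 2189: 365 days.
Oct 31, 2189 → Oct 31, 2190: 365 days.
Oct 31, 2190 → Oct 31, 2191: 365 days.
Oct 31, 2191 → Oct 31, 2192: 366 days (Feb 29, 2192 is in that span).
Oct 31, 2192 → Oct 31, 2193: 365 days.
Oct 31, 2193 → Oct 31, 2194: 365 days.
Oct 31, 2194 → Oct 31, 2195: 365 days.
Oct 31, 2195 → Nov 30, 2195: 30 days (October has 31).
Nov 30, 2195 → Dec 30, 2195: 30 days (November has 30).
Dec 30, 2195 → Jan 30, 2196: 31 days (December has 31).
Jan 30, 2196 → Feb 29, 2196: 30 days (January has 31).
Feb 29, 2196 → Mar 29, 2196: 29 days (February has 29).
Mar 29, 2196 → Apr 29, 2196: 31 days (March has 31).
Apr 29, 2196 → May 29, 2196: 30 days (April has 30).
May 29, 2196 → Jun 29, 2196: 31 days (May has 31).
Jun 29, 2196 → Jul 29, 2196: 30 days (June has 30).
Jul 29, 2196 → Aug 29, 2196: 31 days (July has 31).
Aug 29, 2196 → Sep 29, 2196: 31 days (August has 31).
Sep 29, 2196 → Oct 5, 2196: 6 days.
Total: 2896 days.

2896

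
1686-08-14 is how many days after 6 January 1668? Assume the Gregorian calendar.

Jan 6, 1668 → Jan 6, 1669: 366 days (Feb 29, 1668 is in that span).
Jan 6, 1669 → Jan 6, 1670: 365 days.
Jan 6, 1670 → Jan 6, 1671: 365 days.
Jan 6, 1671 → Jan 6, 1672: 365 days.
Jan 6, 1672 → Jan 6, 1673: 366 days (Feb 29, 1672 is in that span).
Jan 6, 1673 → Jan 6, 1674: 365 days.
Jan 6, 1674 → Jan 6, 1675: 365 days.
Jan 6, 1675 → Jan 6, 1676: 365 days.
Jan 6, 1676 → Jan 6, 1677: 366 days (Feb 29, 1676 is in that span).
Jan 6, 1677 → Jan 6, 1678: 365 days.
Jan 6, 1678 → Jan 6, 1679: 365 days.
Jan 6, 1679 → Jan 6, 1680: 365 days.
Jan 6, 1680 → Jan 6, 1681: 366 days (Feb 29, 1680 is in that span).
Jan 6, 1681 → Jan 6, 1682: 365 days.
Jan 6, 1682 → Jan 6, 1683: 365 days.
Jan 6, 1683 → Jan 6, 1684: 365 days.
Jan 6, 1684 → Jan 6, 1685: 366 days (Feb 29, 1684 is in that span).
Jan 6, 1685 → Jan 6, 1686: 365 days.
Jan 6, 1686 → Feb 6, 1686: 31 days (January has 31).
Feb 6, 1686 → Mar 6, 1686: 28 days (February has 28).
Mar 6, 1686 → Apr 6, 1686: 31 days (March has 31).
Apr 6, 1686 → May 6, 1686: 30 days (April has 30).
May 6, 1686 → Jun 6, 1686: 31 days (May has 31).
Jun 6, 1686 → Jul 6, 1686: 30 days (June has 30).
Jul 6, 1686 → Aug 6, 1686: 31 days (July has 31).
Aug 6, 1686 → Aug 14, 1686: 8 days.
Total: 6795 days.

6795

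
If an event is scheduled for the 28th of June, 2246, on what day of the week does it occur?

January 1, 2246 is a Thursday.
Jan 1, 2246 → Feb 1, 2246: 31 days (January has 31).
Feb 1, 2246 → Mar 1, 2246: 28 days (February has 28).
Mar 1, 2246 → Apr 1, 2246: 31 days (March has 31).
Apr 1, 2246 → May 1, 2246: 30 days (April has 30).
May 1, 2246 → Jun 1, 2246: 31 days (May has 31).
Jun 1, 2246 → Jun 28, 2246: 27 days.
Total: 178 days.
178 mod 7 = 3, so Thursday + 3 = Sunday.

Sunday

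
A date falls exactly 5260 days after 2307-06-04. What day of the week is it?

First find the weekday of Jun 4, 2307. Doomsday rule: the anchor day for the 2300s is Wednesday. For year 07: 7÷12 = 0 r 7, and 7÷4 = 1, so 0+7+1 = 8.
Wednesday + 8 ≡ Thursday — that's 2307's doomsday.
In June the doomsday date is Jun 6.
Jun 4 is 2 days before Jun 6; 2 mod 7 = 2, so Thursday − 2 = Tuesday.
5260 mod 7 = 3, so 5260 days after a Tuesday is Tuesday + 3 = Friday.

Friday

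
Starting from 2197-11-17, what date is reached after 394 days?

December 16, 2198

Nov has 30 days: +14 → Dec 1, 2197 (380 left).
Dec has 31 days: +31 → Jan 1, 2198 (349 left).
Jan has 31 days: +31 → Feb 1, 2198 (318 left).
Feb has 28 days: +28 → Mar 1, 2198 (290 left).
Mar has 31 days: +31 → Apr 1, 2198 (259 left).
Apr has 30 days: +30 → May 1, 2198 (229 left).
May has 31 days: +31 → Jun 1, 2198 (198 left).
Jun has 30 days: +30 → Jul 1, 2198 (168 left).
Jul has 31 days: +31 → Aug 1, 2198 (137 left).
Aug has 31 days: +31 → Sep 1, 2198 (106 left).
Sep has 30 days: +30 → Oct 1, 2198 (76 left).
Oct has 31 days: +31 → Nov 1, 2198 (45 left).
Nov has 30 days: +30 → Dec 1, 2198 (15 left).
+15 → Dec 16, 2198.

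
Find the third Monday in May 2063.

May 1, 2063 is a Tuesday.
The first Monday is therefore May 7 (6 days later).
The third Monday is 7 + 2×7 = May 21.

May 21, 2063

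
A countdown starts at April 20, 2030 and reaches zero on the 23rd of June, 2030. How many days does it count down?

Apr 20, 2030 → May 20, 2030: 30 days (April has 30).
May 20, 2030 → Jun 20, 2030: 31 days (May has 31).
Jun 20, 2030 → Jun 23, 2030: 3 days.
Total: 64 days.

64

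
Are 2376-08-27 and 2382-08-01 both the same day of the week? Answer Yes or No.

No

From Aug 27, 2376 to Aug 1, 2382 is 2165 days.
2165 mod 7 = 2, so they are different weekdays.
(Aug 27, 2376 is a Friday; Aug 1, 2382 is a Sunday.)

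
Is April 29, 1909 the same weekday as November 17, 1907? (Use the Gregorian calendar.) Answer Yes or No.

From Nov 17, 1907 to Apr 29, 1909 is 529 days.
529 mod 7 = 4, so they are different weekdays.
(Nov 17, 1907 is a Sunday; Apr 29, 1909 is a Thursday.)

No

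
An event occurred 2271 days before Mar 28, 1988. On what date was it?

−366 (one year; includes Feb 29, 1988) → Mar 28, 1987 (1905 left).
−365 (one year) → Mar 28, 1986 (1540 left).
−365 (one year) → Mar 28, 1985 (1175 left).
−365 (one year) → Mar 28, 1984 (810 left).
−366 (one year; includes Feb 29, 1984) → Mar 28, 1983 (444 left).
−365 (one year) → Mar 28, 1982 (79 left).
−28 → Feb 28, 1982 (end of Feb, 28 days; 51 left).
−28 → Jan 31, 1982 (end of Jan, 31 days; 23 left).
−23 → Jan 8, 1982.

January 8, 1982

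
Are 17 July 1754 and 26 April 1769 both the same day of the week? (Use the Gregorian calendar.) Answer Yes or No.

Yes

From Jul 17, 1754 to Apr 26, 1769 is 5397 days.
5397 mod 7 = 0, so they are the same weekday.
(Jul 17, 1754 is a Wednesday; Apr 26, 1769 is a Wednesday.)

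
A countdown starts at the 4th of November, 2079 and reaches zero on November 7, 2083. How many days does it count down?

1464

Nov 4, 2079 → Nov 4, 2080: 366 days (Feb 29, 2080 is in that span).
Nov 4, 2080 → Nov 4, 2081: 365 days.
Nov 4, 2081 → Nov 4, 2082: 365 days.
Nov 4, 2082 → Dec 4, 2082: 30 days (November has 30).
Dec 4, 2082 → Jan 4, 2083: 31 days (December has 31).
Jan 4, 2083 → Feb 4, 2083: 31 days (January has 31).
Feb 4, 2083 → Mar 4, 2083: 28 days (February has 28).
Mar 4, 2083 → Apr 4, 2083: 31 days (March has 31).
Apr 4, 2083 → May 4, 2083: 30 days (April has 30).
May 4, 2083 → Jun 4, 2083: 31 days (May has 31).
Jun 4, 2083 → Jul 4, 2083: 30 days (June has 30).
Jul 4, 2083 → Aug 4, 2083: 31 days (July has 31).
Aug 4, 2083 → Sep 4, 2083: 31 days (August has 31).
Sep 4, 2083 → Oct 4, 2083: 30 days (September has 30).
Oct 4, 2083 → Nov 4, 2083: 31 days (October has 31).
Nov 4, 2083 → Nov 7, 2083: 3 days.
Total: 1464 days.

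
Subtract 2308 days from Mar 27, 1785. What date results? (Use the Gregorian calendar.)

December 1, 1778

−365 (one year) → Mar 27, 1784 (1943 left).
−366 (one year; includes Feb 29, 1784) → Mar 27, 1783 (1577 left).
−365 (one year) → Mar 27, 1782 (1212 left).
−365 (one year) → Mar 27, 1781 (847 left).
−365 (one year) → Mar 27, 1780 (482 left).
−366 (one year; includes Feb 29, 1780) → Mar 27, 1779 (116 left).
−27 → Feb 28, 1779 (end of Feb, 28 days; 89 left).
−28 → Jan 31, 1779 (end of Jan, 31 days; 61 left).
−31 → Dec 31, 1778 (end of Dec, 31 days; 30 left).
−30 → Dec 1, 1778.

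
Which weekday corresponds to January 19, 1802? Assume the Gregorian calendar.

Tuesday

Doomsday rule: the anchor day for the 1800s is Friday. For year 02: 2÷12 = 0 r 2, and 2÷4 = 0, so 0+2+0 = 2.
Friday + 2 ≡ Sunday — that's 1802's doomsday.
In January the doomsday date is Jan 3 (1802 is not a leap year).
Jan 19 is 16 days after Jan 3; 16 mod 7 = 2, so Sunday + 2 = Tuesday.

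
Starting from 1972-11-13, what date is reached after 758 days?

December 11, 1974

+365 (one year) → Nov 13, 1973 (393 left).
Nov has 30 days: +18 → Dec 1, 1973 (375 left).
Dec has 31 days: +31 → Jan 1, 1974 (344 left).
Jan has 31 days: +31 → Feb 1, 1974 (313 left).
Feb has 28 days: +28 → Mar 1, 1974 (285 left).
Mar has 31 days: +31 → Apr 1, 1974 (254 left).
Apr has 30 days: +30 → May 1, 1974 (224 left).
May has 31 days: +31 → Jun 1, 1974 (193 left).
Jun has 30 days: +30 → Jul 1, 1974 (163 left).
Jul has 31 days: +31 → Aug 1, 1974 (132 left).
Aug has 31 days: +31 → Sep 1, 1974 (101 left).
Sep has 30 days: +30 → Oct 1, 1974 (71 left).
Oct has 31 days: +31 → Nov 1, 1974 (40 left).
Nov has 30 days: +30 → Dec 1, 1974 (10 left).
+10 → Dec 11, 1974.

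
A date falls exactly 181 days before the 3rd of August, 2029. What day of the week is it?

Saturday

First find the weekday of Aug 3, 2029. Doomsday rule: the anchor day for the 2000s is Tuesday. For year 29: 29÷12 = 2 r 5, and 5÷4 = 1, so 2+5+1 = 8.
Tuesday + 8 ≡ Wednesday — that's 2029's doomsday.
In August the doomsday date is Aug 8.
Aug 3 is 5 days before Aug 8; 5 mod 7 = 5, so Wednesday − 5 = Friday.
181 mod 7 = 6, so 181 days before a Friday is Friday − 6 = Saturday.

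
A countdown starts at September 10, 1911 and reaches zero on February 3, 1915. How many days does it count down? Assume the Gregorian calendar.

Sep 10, 1911 → Sep 10, 1912: 366 days (Feb 29, 1912 is in that span).
Sep 10, 1912 → Sep 10, 1913: 365 days.
Sep 10, 1913 → Sep 10, 1914: 365 days.
Sep 10, 1914 → Oct 10, 1914: 30 days (September has 30).
Oct 10, 1914 → Nov 10, 1914: 31 days (October has 31).
Nov 10, 1914 → Dec 10, 1914: 30 days (November has 30).
Dec 10, 1914 → Jan 10, 1915: 31 days (December has 31).
Jan 10, 1915 → Feb 3, 1915: 24 days.
Total: 1242 days.

1242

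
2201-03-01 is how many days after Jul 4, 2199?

605

Jul 4, 2199 → Jul 4, 2200: 365 days.
Jul 4, 2200 → Aug 4, 2200: 31 days (July has 31).
Aug 4, 2200 → Sep 4, 2200: 31 days (August has 31).
Sep 4, 2200 → Oct 4, 2200: 30 days (September has 30).
Oct 4, 2200 → Nov 4, 2200: 31 days (October has 31).
Nov 4, 2200 → Dec 4, 2200: 30 days (November has 30).
Dec 4, 2200 → Jan 4, 2201: 31 days (December has 31).
Jan 4, 2201 → Feb 4, 2201: 31 days (January has 31).
Feb 4, 2201 → Mar 1, 2201: 25 days.
Total: 605 days.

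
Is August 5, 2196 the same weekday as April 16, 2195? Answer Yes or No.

From Apr 16, 2195 to Aug 5, 2196 is 477 days.
477 mod 7 = 1, so they are different weekdays.
(Apr 16, 2195 is a Thursday; Aug 5, 2196 is a Friday.)

No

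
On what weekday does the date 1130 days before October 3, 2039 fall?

Friday

First find the weekday of Oct 3, 2039. Doomsday rule: the anchor day for the 2000s is Tuesday. For year 39: 39÷12 = 3 r 3, and 3÷4 = 0, so 3+3+0 = 6.
Tuesday + 6 ≡ Monday — that's 2039's doomsday.
In October the doomsday date is Oct 10.
Oct 3 is 7 days before Oct 10; 7 mod 7 = 0, so Monday − 0 = Monday.
1130 mod 7 = 3, so 1130 days before a Monday is Monday − 3 = Friday.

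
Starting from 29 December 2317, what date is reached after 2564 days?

+365 (one year) → Dec 29, 2318 (2199 left).
+365 (one year) → Dec 29, 2319 (1834 left).
+366 (one year; includes Feb 29, 2320) → Dec 29, 2320 (1468 left).
+365 (one year) → Dec 29, 2321 (1103 left).
+365 (one year) → Dec 29, 2322 (738 left).
+365 (one year) → Dec 29, 2323 (373 left).
Dec has 31 days: +3 → Jan 1, 2324 (370 left).
Jan has 31 days: +31 → Feb 1, 2324 (339 left).
Feb has 29 days: +29 → Mar 1, 2324 (310 left).
Mar has 31 days: +31 → Apr 1, 2324 (279 left).
Apr has 30 days: +30 → May 1, 2324 (249 left).
May has 31 days: +31 → Jun 1, 2324 (218 left).
Jun has 30 days: +30 → Jul 1, 2324 (188 left).
Jul has 31 days: +31 → Aug 1, 2324 (157 left).
Aug has 31 days: +31 → Sep 1, 2324 (126 left).
Sep has 30 days: +30 → Oct 1, 2324 (96 left).
Oct has 31 days: +31 → Nov 1, 2324 (65 left).
Nov has 30 days: +30 → Dec 1, 2324 (35 left).
Dec has 31 days: +31 → Jan 1, 2325 (4 left).
+4 → Jan 5, 2325.

January 5, 2325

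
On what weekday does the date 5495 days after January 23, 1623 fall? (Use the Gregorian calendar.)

First find the weekday of Jan 23, 1623. Doomsday rule: the anchor day for the 1600s is Tuesday. For year 23: 23÷12 = 1 r 11, and 11÷4 = 2, so 1+11+2 = 14.
Tuesday + 14 ≡ Tuesday — that's 1623's doomsday.
In January the doomsday date is Jan 3 (1623 is not a leap year).
Jan 23 is 20 days after Jan 3; 20 mod 7 = 6, so Tuesday + 6 = Monday.
5495 mod 7 = 0, so 5495 days after a Monday is Monday + 0 = Monday.

Monday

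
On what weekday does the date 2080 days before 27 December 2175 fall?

First find the weekday of Dec 27, 2175. Doomsday rule: the anchor day for the 2100s is Sunday. For year 75: 75÷12 = 6 r 3, and 3÷4 = 0, so 6+3+0 = 9.
Sunday + 9 ≡ Tuesday — that's 2175's doomsday.
In December the doomsday date is Dec 12.
Dec 27 is 15 days after Dec 12; 15 mod 7 = 1, so Tuesday + 1 = Wednesday.
2080 mod 7 = 1, so 2080 days before a Wednesday is Wednesday − 1 = Tuesday.

Tuesday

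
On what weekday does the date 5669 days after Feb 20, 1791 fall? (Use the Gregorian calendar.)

Feb 20, 1791 is a Sunday.
5669 mod 7 = 6, so 5669 days after a Sunday is Sunday + 6 = Saturday.

Saturday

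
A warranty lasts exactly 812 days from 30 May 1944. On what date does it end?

August 20, 1946

+365 (one year) → May 30, 1945 (447 left).
+365 (one year) → May 30, 1946 (82 left).
May has 31 days: +2 → Jun 1, 1946 (80 left).
Jun has 30 days: +30 → Jul 1, 1946 (50 left).
Jul has 31 days: +31 → Aug 1, 1946 (19 left).
+19 → Aug 20, 1946.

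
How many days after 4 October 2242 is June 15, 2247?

1715

Oct 4, 2242 → Oct 4, 2243: 365 days.
Oct 4, 2243 → Oct 4, 2244: 366 days (Feb 29, 2244 is in that span).
Oct 4, 2244 → Oct 4, 2245: 365 days.
Oct 4, 2245 → Oct 4, 2246: 365 days.
Oct 4, 2246 → Nov 4, 2246: 31 days (October has 31).
Nov 4, 2246 → Dec 4, 2246: 30 days (November has 30).
Dec 4, 2246 → Jan 4, 2247: 31 days (December has 31).
Jan 4, 2247 → Feb 4, 2247: 31 days (January has 31).
Feb 4, 2247 → Mar 4, 2247: 28 days (February has 28).
Mar 4, 2247 → Apr 4, 2247: 31 days (March has 31).
Apr 4, 2247 → May 4, 2247: 30 days (April has 30).
May 4, 2247 → Jun 4, 2247: 31 days (May has 31).
Jun 4, 2247 → Jun 15, 2247: 11 days.
Total: 1715 days.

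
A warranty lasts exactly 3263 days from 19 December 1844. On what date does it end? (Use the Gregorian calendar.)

+365 (one year) → Dec 19, 1845 (2898 left).
+365 (one year) → Dec 19, 1846 (2533 left).
+365 (one year) → Dec 19, 1847 (2168 left).
+366 (one year; includes Feb 29, 1848) → Dec 19, 1848 (1802 left).
+365 (one year) → Dec 19, 1849 (1437 left).
+365 (one year) → Dec 19, 1850 (1072 left).
+365 (one year) → Dec 19, 1851 (707 left).
+366 (one year; includes Feb 29, 1852) → Dec 19, 1852 (341 left).
Dec has 31 days: +13 → Jan 1, 1853 (328 left).
Jan has 31 days: +31 → Feb 1, 1853 (297 left).
Feb has 28 days: +28 → Mar 1, 1853 (269 left).
Mar has 31 days: +31 → Apr 1, 1853 (238 left).
Apr has 30 days: +30 → May 1, 1853 (208 left).
May has 31 days: +31 → Jun 1, 1853 (177 left).
Jun has 30 days: +30 → Jul 1, 1853 (147 left).
Jul has 31 days: +31 → Aug 1, 1853 (116 left).
Aug has 31 days: +31 → Sep 1, 1853 (85 left).
Sep has 30 days: +30 → Oct 1, 1853 (55 left).
Oct has 31 days: +31 → Nov 1, 1853 (24 left).
+24 → Nov 25, 1853.

November 25, 1853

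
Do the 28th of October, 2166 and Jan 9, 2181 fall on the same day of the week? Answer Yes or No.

Yes

From Oct 28, 2166 to Jan 9, 2181 is 5187 days.
5187 mod 7 = 0, so they are the same weekday.
(Oct 28, 2166 is a Tuesday; Jan 9, 2181 is a Tuesday.)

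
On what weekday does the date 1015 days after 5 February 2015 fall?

Feb 5, 2015 is a Thursday.
1015 mod 7 = 0, so 1015 days after a Thursday is Thursday + 0 = Thursday.

Thursday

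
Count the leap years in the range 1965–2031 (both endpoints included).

Multiples of 4 in [1965,2031]: 16.
Of those, multiples of 100: 1 (not leap unless ÷400).
Multiples of 400: 1.
Leap years = 16 − 1 + 1 = 16.

16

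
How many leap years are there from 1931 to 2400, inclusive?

115

Multiples of 4 in [1931,2400]: 118.
Of those, multiples of 100: 5 (not leap unless ÷400).
Multiples of 400: 2.
Leap years = 118 − 5 + 2 = 115.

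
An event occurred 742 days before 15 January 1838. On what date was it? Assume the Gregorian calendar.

January 4, 1836

−365 (one year) → Jan 15, 1837 (377 left).
−15 → Dec 31, 1836 (end of Dec, 31 days; 362 left).
−31 → Nov 30, 1836 (end of Nov, 30 days; 331 left).
−30 → Oct 31, 1836 (end of Oct, 31 days; 301 left).
−31 → Sep 30, 1836 (end of Sep, 30 days; 270 left).
−30 → Aug 31, 1836 (end of Aug, 31 days; 240 left).
−31 → Jul 31, 1836 (end of Jul, 31 days; 209 left).
−31 → Jun 30, 1836 (end of Jun, 30 days; 178 left).
−30 → May 31, 1836 (end of May, 31 days; 148 left).
−31 → Apr 30, 1836 (end of Apr, 30 days; 117 left).
−30 → Mar 31, 1836 (end of Mar, 31 days; 87 left).
−31 → Feb 29, 1836 (end of Feb, 29 days; 56 left).
−29 → Jan 31, 1836 (end of Jan, 31 days; 27 left).
−27 → Jan 4, 1836.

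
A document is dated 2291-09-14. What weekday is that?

Monday

Doomsday rule: the anchor day for the 2200s is Friday. For year 91: 91÷12 = 7 r 7, and 7÷4 = 1, so 7+7+1 = 15.
Friday + 15 ≡ Saturday — that's 2291's doomsday.
In September the doomsday date is Sep 5.
Sep 14 is 9 days after Sep 5; 9 mod 7 = 2, so Saturday + 2 = Monday.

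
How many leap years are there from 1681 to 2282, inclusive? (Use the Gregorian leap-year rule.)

145

Multiples of 4 in [1681,2282]: 150.
Of those, multiples of 100: 6 (not leap unless ÷400).
Multiples of 400: 1.
Leap years = 150 − 6 + 1 = 145.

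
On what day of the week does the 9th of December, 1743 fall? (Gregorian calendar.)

Doomsday rule: the anchor day for the 1700s is Sunday. For year 43: 43÷12 = 3 r 7, and 7÷4 = 1, so 3+7+1 = 11.
Sunday + 11 ≡ Thursday — that's 1743's doomsday.
In December the doomsday date is Dec 12.
Dec 9 is 3 days before Dec 12; 3 mod 7 = 3, so Thursday − 3 = Monday.

Monday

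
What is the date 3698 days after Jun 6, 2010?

+365 (one year) → Jun 6, 2011 (3333 left).
+366 (one year; includes Feb 29, 2012) → Jun 6, 2012 (2967 left).
+365 (one year) → Jun 6, 2013 (2602 left).
+365 (one year) → Jun 6, 2014 (2237 left).
+365 (one year) → Jun 6, 2015 (1872 left).
+366 (one year; includes Feb 29, 2016) → Jun 6, 2016 (1506 left).
+365 (one year) → Jun 6, 2017 (1141 left).
+365 (one year) → Jun 6, 2018 (776 left).
+365 (one year) → Jun 6, 2019 (411 left).
+366 (one year; includes Feb 29, 2020) → Jun 6, 2020 (45 left).
Jun has 30 days: +25 → Jul 1, 2020 (20 left).
+20 → Jul 21, 2020.

July 21, 2020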